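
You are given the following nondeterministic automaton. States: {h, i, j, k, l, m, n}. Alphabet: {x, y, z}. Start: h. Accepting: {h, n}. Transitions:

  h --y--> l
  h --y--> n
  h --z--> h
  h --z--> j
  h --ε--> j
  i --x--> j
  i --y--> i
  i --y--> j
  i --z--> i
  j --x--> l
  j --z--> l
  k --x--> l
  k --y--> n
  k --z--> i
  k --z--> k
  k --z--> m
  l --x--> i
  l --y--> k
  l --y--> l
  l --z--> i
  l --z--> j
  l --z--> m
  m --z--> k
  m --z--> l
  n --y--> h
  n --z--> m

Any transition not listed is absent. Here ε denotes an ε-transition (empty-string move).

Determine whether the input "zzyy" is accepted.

Yes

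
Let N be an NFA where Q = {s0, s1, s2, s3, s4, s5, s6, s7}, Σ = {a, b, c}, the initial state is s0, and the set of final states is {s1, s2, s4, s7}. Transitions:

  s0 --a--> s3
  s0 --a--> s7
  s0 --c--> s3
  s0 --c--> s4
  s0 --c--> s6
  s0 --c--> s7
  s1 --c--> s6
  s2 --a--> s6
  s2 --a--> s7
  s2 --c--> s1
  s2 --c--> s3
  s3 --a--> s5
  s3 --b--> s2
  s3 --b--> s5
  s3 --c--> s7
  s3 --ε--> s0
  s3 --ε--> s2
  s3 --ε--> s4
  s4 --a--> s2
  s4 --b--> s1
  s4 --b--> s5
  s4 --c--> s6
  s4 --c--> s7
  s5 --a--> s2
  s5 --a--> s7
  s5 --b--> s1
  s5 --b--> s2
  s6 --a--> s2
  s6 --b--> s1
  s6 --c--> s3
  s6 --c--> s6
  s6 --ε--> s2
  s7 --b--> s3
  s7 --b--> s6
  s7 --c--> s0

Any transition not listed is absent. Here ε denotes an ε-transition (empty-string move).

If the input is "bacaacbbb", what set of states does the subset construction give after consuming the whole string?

Start in {s0}.
Read 'b': {s0} → ∅.
The set is empty and remains empty for the remaining 8 symbols.

∅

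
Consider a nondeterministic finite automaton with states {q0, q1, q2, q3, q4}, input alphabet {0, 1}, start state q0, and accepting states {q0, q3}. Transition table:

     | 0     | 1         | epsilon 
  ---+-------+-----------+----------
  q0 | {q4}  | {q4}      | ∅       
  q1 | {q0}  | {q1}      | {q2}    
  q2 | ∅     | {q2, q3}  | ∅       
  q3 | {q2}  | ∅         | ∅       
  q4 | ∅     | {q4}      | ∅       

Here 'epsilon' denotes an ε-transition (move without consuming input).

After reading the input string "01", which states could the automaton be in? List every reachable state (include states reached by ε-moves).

Start in {q0}.
Read '0': q0→{q4}; now {q4}.
Read '1': q4→{q4}; now {q4}.

{q4}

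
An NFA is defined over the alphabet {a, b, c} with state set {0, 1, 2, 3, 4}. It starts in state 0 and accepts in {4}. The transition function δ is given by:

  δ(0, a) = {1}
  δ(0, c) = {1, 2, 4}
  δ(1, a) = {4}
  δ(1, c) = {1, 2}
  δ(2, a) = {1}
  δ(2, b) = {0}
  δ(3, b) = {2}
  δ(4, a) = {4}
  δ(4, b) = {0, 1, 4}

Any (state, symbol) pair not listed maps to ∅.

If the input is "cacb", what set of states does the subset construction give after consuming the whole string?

{0}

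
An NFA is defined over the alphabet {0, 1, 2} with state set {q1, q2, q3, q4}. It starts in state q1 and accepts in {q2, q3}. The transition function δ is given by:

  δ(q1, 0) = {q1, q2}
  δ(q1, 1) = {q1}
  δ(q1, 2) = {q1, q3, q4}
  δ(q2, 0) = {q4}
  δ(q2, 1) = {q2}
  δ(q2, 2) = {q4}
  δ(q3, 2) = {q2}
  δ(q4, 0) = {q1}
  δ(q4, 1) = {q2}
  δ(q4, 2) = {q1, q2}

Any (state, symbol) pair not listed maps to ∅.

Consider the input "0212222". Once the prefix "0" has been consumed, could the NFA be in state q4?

Start in {q1}.
Read '0': q1→{q1, q2}; now {q1, q2}.
State q4 is not in {q1, q2}.

No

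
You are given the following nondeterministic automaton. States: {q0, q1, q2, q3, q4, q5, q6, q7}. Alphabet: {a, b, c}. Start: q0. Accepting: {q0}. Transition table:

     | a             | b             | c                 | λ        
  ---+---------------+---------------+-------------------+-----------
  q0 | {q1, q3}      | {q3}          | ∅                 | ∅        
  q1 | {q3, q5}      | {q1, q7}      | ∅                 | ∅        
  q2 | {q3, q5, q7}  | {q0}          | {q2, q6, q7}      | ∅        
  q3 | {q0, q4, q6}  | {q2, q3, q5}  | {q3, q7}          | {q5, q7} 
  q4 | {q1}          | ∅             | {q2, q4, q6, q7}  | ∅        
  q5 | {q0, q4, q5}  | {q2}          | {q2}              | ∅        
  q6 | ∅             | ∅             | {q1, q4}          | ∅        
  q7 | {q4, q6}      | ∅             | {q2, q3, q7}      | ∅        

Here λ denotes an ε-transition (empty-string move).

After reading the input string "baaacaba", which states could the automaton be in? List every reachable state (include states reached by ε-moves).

{q0, q3, q4, q5, q6, q7}

Start in {q0}.
Read 'b': {q0} → {q3, q5, q7}.
Read 'a': {q3, q5, q7} → {q0, q4, q5, q6}.
Read 'a': {q0, q4, q5, q6} → {q0, q1, q3, q4, q5, q7}.
Read 'a': {q0, q1, q3, q4, q5, q7} → {q0, q1, q3, q4, q5, q6, q7}.
Read 'c': {q0, q1, q3, q4, q5, q6, q7} → {q1, q2, q3, q4, q5, q6, q7}.
Read 'a': {q1, q2, q3, q4, q5, q6, q7} → {q0, q1, q3, q4, q5, q6, q7}.
Read 'b': {q0, q1, q3, q4, q5, q6, q7} → {q1, q2, q3, q5, q7}.
Read 'a': {q1, q2, q3, q5, q7} → {q0, q3, q4, q5, q6, q7}.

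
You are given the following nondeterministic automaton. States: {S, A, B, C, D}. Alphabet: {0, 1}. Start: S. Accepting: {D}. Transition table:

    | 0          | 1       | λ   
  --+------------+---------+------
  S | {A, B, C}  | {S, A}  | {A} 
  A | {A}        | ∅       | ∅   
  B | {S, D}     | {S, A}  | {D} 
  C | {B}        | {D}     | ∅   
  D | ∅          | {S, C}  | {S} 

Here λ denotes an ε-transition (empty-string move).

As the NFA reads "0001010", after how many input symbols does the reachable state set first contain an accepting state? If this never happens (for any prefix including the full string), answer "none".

1

Start: ε-closure({S}) = {S, A}.
Read '0': S→{A, B, C}, A→{A}; union {A, B, C}; ε-closure = {S, A, B, C, D}.
None of the earlier sets intersect F, but {S, A, B, C, D} does.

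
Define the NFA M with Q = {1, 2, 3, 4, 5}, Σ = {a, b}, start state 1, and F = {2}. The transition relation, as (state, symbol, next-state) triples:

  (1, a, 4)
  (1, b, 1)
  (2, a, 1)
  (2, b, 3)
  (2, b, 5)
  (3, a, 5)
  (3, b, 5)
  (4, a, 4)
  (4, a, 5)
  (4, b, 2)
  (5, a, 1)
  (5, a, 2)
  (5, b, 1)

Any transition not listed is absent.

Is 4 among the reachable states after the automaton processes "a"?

Start in {1}.
Read 'a': 1→{4}; now {4}.
State 4 is in {4}.

Yes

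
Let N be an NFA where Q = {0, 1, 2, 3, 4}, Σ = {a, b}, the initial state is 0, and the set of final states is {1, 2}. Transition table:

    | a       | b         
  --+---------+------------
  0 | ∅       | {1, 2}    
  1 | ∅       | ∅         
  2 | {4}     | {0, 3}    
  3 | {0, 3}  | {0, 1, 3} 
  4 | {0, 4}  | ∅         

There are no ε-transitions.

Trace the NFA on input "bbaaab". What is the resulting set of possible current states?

{0, 1, 2, 3}

Start in {0}.
Read 'b': {0} → {1, 2}.
Read 'b': {1, 2} → {0, 3}.
Read 'a': {0, 3} → {0, 3}.
Read 'a': {0, 3} → {0, 3}.
Read 'a': {0, 3} → {0, 3}.
Read 'b': {0, 3} → {0, 1, 2, 3}.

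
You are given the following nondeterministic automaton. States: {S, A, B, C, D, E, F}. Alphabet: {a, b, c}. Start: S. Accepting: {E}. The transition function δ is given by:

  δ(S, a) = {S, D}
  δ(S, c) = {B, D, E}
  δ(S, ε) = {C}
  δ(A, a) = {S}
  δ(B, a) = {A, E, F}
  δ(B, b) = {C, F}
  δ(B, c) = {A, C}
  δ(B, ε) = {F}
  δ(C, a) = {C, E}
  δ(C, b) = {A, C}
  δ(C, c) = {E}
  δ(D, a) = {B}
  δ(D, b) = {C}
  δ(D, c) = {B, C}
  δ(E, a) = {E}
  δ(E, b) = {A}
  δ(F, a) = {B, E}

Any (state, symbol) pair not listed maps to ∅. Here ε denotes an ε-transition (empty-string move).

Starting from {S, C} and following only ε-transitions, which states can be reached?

Begin with {S, C}.
No ε-moves leave this set, so the closure equals the set itself.

{S, C}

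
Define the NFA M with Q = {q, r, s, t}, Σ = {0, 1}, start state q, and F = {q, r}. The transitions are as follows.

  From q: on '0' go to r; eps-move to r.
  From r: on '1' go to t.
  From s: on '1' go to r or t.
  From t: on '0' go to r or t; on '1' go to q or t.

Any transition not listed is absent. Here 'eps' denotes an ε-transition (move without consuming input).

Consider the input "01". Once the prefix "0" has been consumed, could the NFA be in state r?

Yes

Start: ε-closure({q}) = {q, r}.
Read '0': {q, r} → {r}.
State r is in {r}.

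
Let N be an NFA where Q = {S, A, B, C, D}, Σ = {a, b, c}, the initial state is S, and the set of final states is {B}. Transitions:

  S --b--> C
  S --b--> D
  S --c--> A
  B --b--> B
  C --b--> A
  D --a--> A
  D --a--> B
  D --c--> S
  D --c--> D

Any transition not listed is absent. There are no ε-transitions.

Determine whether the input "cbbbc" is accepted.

No

Start in {S}.
Read 'c': S→{A}; now {A}.
Read 'b': A→∅; now ∅.
The set is empty and remains empty for the remaining 3 symbols.
The final set ∅ contains no accepting state.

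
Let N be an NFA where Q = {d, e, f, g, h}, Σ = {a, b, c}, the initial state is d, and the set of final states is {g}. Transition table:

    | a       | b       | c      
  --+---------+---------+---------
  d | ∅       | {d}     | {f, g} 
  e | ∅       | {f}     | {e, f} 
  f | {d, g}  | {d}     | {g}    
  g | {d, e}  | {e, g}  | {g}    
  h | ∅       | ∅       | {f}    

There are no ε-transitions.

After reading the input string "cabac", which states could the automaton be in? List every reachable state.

Start in {d}.
Read 'c': d→{f, g}; now {f, g}.
Read 'a': f→{d, g}, g→{d, e}; now {d, e, g}.
Read 'b': d→{d}, e→{f}, g→{e, g}; now {d, e, f, g}.
Read 'a': d→∅, e→∅, f→{d, g}, g→{d, e}; now {d, e, g}.
Read 'c': d→{f, g}, e→{e, f}, g→{g}; now {e, f, g}.

{e, f, g}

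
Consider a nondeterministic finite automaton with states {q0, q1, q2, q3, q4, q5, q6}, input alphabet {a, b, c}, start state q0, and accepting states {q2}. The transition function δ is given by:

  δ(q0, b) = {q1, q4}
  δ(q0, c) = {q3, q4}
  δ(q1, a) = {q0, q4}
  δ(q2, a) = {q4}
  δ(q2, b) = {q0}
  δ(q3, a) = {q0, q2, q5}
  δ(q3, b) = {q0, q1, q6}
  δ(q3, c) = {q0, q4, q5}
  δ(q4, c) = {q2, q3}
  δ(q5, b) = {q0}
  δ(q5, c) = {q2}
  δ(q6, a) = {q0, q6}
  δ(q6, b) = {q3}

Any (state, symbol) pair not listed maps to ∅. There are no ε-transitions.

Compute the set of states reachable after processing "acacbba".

∅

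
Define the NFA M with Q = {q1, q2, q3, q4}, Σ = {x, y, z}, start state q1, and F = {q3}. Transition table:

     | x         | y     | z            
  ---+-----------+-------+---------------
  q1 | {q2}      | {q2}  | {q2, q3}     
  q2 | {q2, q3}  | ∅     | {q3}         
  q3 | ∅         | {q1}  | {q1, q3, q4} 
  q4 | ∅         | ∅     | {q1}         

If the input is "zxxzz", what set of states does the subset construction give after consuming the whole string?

{q1, q2, q3, q4}

Start in {q1}.
Read 'z': q1→{q2, q3}; now {q2, q3}.
Read 'x': q2→{q2, q3}, q3→∅; now {q2, q3}.
Read 'x': q2→{q2, q3}, q3→∅; now {q2, q3}.
Read 'z': q2→{q3}, q3→{q1, q3, q4}; now {q1, q3, q4}.
Read 'z': q1→{q2, q3}, q3→{q1, q3, q4}, q4→{q1}; now {q1, q2, q3, q4}.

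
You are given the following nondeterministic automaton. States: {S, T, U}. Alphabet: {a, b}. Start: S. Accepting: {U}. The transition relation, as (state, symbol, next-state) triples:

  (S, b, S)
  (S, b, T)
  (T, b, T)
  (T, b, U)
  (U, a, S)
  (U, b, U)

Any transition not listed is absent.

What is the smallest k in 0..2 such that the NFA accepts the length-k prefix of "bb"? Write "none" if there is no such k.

2

Start in {S}.
Read 'b': S→{S, T}; now {S, T}.
Read 'b': S→{S, T}, T→{T, U}; now {S, T, U}.
None of the earlier sets intersect F, but {S, T, U} does.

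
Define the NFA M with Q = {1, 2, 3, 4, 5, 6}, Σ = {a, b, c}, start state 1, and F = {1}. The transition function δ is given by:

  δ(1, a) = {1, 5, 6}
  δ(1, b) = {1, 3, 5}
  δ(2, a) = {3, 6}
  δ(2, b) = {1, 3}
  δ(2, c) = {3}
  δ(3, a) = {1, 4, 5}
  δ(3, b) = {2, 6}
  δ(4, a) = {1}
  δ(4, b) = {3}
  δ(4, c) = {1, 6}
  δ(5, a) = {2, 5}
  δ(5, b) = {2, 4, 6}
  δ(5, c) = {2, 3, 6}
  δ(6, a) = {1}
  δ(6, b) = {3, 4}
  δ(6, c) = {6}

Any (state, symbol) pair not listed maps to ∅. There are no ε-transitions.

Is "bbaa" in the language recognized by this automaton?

Yes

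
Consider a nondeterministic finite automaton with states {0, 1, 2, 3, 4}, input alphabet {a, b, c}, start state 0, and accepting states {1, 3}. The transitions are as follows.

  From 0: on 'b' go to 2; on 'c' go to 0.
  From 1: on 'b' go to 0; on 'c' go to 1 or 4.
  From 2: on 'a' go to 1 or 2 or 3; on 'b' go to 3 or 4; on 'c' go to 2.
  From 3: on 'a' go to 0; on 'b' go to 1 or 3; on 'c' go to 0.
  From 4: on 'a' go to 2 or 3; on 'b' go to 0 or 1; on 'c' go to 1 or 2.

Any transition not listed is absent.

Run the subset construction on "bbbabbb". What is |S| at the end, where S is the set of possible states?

Start in {0}.
Read 'b': {0} → {2}.
Read 'b': {2} → {3, 4}.
Read 'b': {3, 4} → {0, 1, 3}.
Read 'a': {0, 1, 3} → {0}.
Read 'b': {0} → {2}.
Read 'b': {2} → {3, 4}.
Read 'b': {3, 4} → {0, 1, 3}.
That set has 3 states.

3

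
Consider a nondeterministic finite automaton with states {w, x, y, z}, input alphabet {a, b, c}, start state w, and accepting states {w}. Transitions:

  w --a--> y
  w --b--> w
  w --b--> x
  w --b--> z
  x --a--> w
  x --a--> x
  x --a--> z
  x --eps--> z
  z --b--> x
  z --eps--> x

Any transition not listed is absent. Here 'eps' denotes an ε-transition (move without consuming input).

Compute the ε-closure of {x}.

{x, z}

Begin with {x}.
ε-move x → z; add z.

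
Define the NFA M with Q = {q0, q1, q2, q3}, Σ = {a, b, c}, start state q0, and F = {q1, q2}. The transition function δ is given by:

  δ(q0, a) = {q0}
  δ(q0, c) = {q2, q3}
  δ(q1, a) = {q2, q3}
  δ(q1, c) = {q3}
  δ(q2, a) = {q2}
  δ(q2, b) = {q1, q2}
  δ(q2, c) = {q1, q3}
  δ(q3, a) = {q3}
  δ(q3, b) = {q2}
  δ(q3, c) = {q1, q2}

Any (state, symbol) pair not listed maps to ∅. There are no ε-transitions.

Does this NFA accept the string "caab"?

Start in {q0}.
Read 'c': q0→{q2, q3}; now {q2, q3}.
Read 'a': q2→{q2}, q3→{q3}; now {q2, q3}.
Read 'a': q2→{q2}, q3→{q3}; now {q2, q3}.
Read 'b': q2→{q1, q2}, q3→{q2}; now {q1, q2}.
The final set {q1, q2} contains the accepting states q1, q2.

Yes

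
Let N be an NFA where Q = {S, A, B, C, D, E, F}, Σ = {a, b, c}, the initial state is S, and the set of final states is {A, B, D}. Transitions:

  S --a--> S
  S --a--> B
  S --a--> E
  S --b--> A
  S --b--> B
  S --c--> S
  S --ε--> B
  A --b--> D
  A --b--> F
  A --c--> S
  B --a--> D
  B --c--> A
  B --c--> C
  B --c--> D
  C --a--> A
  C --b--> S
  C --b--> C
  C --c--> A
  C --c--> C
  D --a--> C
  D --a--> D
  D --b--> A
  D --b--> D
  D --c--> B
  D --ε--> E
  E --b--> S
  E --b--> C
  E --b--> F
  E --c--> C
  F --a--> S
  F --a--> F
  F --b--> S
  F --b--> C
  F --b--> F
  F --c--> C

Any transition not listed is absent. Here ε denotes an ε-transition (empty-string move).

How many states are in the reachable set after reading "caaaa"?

Start: ε-closure({S}) = {S, B}.
Read 'c': S→{S}, B→{A, C, D}; union {S, A, C, D}; ε-closure = {S, A, B, C, D, E}.
Read 'a': S→{S, B, E}, A→∅, B→{D}, C→{A}, D→{C, D}, E→∅; now {S, A, B, C, D, E}.
Read 'a': S→{S, B, E}, A→∅, B→{D}, C→{A}, D→{C, D}, E→∅; now {S, A, B, C, D, E}.
Read 'a': S→{S, B, E}, A→∅, B→{D}, C→{A}, D→{C, D}, E→∅; now {S, A, B, C, D, E}.
Read 'a': S→{S, B, E}, A→∅, B→{D}, C→{A}, D→{C, D}, E→∅; now {S, A, B, C, D, E}.
That set has 6 states.

6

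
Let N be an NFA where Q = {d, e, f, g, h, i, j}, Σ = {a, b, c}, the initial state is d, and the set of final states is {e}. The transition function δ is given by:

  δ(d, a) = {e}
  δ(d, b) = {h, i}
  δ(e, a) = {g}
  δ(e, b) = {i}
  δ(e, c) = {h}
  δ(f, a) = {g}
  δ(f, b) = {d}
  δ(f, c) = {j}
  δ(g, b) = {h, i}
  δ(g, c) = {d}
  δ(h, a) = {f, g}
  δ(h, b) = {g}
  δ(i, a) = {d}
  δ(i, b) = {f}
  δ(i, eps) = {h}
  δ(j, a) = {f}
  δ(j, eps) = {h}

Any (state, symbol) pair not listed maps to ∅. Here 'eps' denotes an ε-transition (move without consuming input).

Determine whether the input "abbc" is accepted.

No

Start in {d}.
Read 'a': {d} → {e}.
Read 'b': {e} → {h, i}.
Read 'b': {h, i} → {f, g}.
Read 'c': {f, g} → {d, h, j}.
The final set {d, h, j} contains no accepting state.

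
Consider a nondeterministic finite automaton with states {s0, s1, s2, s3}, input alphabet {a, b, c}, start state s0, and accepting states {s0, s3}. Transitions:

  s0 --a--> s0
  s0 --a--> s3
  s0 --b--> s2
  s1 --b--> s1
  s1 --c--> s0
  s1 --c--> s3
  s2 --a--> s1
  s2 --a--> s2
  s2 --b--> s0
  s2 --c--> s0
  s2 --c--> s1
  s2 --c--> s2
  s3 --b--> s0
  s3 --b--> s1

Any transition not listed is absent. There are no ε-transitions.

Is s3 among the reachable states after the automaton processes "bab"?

No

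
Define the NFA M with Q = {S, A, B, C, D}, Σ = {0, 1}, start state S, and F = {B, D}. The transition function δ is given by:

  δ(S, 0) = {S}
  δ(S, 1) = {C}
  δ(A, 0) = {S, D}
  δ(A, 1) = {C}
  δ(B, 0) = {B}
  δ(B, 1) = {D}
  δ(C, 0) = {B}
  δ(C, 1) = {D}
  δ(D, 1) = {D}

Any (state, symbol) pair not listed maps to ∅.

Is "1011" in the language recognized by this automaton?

Yes

Start in {S}.
Read '1': {S} → {C}.
Read '0': {C} → {B}.
Read '1': {B} → {D}.
Read '1': {D} → {D}.
The final set {D} contains the accepting state D.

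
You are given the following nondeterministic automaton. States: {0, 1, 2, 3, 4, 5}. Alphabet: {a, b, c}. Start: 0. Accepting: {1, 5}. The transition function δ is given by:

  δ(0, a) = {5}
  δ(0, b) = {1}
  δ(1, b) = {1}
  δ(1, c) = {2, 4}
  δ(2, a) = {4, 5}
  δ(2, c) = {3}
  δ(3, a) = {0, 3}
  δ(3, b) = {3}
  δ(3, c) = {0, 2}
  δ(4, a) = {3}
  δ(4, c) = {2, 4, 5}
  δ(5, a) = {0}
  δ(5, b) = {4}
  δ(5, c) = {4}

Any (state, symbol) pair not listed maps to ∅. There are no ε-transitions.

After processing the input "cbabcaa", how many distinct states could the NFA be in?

0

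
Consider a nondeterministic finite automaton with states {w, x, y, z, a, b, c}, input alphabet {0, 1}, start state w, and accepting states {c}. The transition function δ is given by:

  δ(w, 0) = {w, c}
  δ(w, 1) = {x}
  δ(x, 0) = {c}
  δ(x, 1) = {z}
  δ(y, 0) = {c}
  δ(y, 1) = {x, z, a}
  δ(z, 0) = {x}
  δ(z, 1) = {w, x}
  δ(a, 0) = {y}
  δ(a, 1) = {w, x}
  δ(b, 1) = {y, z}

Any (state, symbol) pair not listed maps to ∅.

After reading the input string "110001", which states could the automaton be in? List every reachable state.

Start in {w}.
Read '1': w→{x}; now {x}.
Read '1': x→{z}; now {z}.
Read '0': z→{x}; now {x}.
Read '0': x→{c}; now {c}.
Read '0': c→∅; now ∅.
The set is empty and remains empty for the remaining 1 symbol.

∅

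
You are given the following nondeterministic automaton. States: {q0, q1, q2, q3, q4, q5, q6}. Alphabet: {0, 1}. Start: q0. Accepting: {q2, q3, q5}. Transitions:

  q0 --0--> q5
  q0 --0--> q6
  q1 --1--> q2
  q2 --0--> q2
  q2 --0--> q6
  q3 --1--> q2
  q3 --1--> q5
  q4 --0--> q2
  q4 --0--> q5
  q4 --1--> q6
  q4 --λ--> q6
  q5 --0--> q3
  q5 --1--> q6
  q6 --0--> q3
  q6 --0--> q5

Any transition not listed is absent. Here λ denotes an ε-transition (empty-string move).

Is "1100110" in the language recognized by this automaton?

No

Start in {q0}.
Read '1': q0→∅; now ∅.
The set is empty and remains empty for the remaining 6 symbols.
The final set ∅ contains no accepting state.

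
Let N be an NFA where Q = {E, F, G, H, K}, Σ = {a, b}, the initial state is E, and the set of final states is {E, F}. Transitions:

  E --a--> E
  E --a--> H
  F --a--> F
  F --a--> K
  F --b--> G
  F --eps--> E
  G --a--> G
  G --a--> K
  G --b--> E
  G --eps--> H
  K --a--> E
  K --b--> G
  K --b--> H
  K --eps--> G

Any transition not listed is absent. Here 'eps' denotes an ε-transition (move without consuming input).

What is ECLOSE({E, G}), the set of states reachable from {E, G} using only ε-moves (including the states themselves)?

{E, G, H}

Begin with {E, G}.
ε-move G → H; add H.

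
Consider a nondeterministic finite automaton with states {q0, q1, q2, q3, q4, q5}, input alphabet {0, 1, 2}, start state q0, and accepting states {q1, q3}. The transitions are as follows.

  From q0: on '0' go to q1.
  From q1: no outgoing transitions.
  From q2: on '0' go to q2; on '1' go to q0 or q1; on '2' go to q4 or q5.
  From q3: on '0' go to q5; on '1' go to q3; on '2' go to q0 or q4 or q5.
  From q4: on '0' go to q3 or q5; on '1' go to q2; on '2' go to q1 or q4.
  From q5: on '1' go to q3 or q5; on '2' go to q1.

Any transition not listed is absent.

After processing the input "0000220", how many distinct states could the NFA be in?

0

Start in {q0}.
Read '0': {q0} → {q1}.
Read '0': {q1} → ∅.
The set is empty and remains empty for the remaining 5 symbols.
That set has 0 states.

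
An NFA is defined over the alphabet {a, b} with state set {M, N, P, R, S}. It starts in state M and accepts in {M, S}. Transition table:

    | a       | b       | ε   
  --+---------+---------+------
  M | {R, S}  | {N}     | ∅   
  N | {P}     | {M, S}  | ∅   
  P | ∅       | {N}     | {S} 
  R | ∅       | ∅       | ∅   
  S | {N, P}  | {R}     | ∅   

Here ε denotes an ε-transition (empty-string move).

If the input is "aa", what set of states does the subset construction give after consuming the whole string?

{N, P, S}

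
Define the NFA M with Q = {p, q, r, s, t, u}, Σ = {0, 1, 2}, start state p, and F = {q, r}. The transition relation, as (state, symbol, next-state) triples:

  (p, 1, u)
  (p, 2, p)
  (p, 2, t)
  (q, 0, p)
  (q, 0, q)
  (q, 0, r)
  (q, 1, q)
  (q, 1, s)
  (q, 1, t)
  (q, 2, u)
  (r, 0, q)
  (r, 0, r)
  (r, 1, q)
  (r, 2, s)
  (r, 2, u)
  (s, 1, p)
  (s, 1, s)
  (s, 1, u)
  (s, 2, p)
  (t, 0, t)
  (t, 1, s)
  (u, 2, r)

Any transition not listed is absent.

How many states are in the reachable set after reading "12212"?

Start in {p}.
Read '1': p→{u}; now {u}.
Read '2': u→{r}; now {r}.
Read '2': r→{s, u}; now {s, u}.
Read '1': s→{p, s, u}, u→∅; now {p, s, u}.
Read '2': p→{p, t}, s→{p}, u→{r}; now {p, r, t}.
That set has 3 states.

3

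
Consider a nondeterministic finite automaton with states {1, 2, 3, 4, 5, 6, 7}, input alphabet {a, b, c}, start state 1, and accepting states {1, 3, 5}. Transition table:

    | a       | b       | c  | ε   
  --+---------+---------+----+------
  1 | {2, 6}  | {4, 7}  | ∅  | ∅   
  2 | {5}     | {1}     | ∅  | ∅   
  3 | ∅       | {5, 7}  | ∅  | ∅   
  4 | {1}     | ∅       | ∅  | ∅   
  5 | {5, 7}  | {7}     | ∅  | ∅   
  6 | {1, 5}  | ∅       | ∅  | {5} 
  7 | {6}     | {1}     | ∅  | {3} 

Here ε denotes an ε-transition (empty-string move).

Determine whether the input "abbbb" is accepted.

Start in {1}.
Read 'a': 1→{2, 6}; union {2, 6}; ε-closure = {2, 5, 6}.
Read 'b': 2→{1}, 5→{7}, 6→∅; union {1, 7}; ε-closure = {1, 3, 7}.
Read 'b': 1→{4, 7}, 3→{5, 7}, 7→{1}; union {1, 4, 5, 7}; ε-closure = {1, 3, 4, 5, 7}.
Read 'b': 1→{4, 7}, 3→{5, 7}, 4→∅, 5→{7}, 7→{1}; union {1, 4, 5, 7}; ε-closure = {1, 3, 4, 5, 7}.
Read 'b': 1→{4, 7}, 3→{5, 7}, 4→∅, 5→{7}, 7→{1}; union {1, 4, 5, 7}; ε-closure = {1, 3, 4, 5, 7}.
The final set {1, 3, 4, 5, 7} contains the accepting states 1, 3, 5.

Yes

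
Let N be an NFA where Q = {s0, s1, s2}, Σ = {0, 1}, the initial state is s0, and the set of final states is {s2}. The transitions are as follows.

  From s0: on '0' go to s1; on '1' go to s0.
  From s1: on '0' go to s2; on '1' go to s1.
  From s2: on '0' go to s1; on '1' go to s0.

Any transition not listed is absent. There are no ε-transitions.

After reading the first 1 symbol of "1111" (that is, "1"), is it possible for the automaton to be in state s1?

No

Start in {s0}.
Read '1': s0→{s0}; now {s0}.
State s1 is not in {s0}.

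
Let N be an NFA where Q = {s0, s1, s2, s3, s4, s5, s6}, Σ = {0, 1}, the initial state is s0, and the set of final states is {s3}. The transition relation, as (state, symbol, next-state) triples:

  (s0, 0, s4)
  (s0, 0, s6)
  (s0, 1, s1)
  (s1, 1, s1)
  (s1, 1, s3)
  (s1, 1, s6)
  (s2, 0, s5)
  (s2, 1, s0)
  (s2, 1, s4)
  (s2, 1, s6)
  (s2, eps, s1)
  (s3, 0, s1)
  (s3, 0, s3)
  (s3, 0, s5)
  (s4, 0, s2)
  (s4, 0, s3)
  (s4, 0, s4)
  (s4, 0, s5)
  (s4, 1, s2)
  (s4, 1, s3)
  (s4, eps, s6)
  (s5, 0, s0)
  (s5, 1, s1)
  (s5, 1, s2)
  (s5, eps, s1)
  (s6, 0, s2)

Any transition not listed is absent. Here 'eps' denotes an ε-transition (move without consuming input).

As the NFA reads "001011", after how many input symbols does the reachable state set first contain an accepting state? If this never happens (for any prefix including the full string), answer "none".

Start in {s0}.
Read '0': s0→{s4, s6}; now {s4, s6}.
Read '0': s4→{s2, s3, s4, s5}, s6→{s2}; union {s2, s3, s4, s5}; ε-closure = {s1, s2, s3, s4, s5, s6}.
None of the earlier sets intersect F, but {s1, s2, s3, s4, s5, s6} does.

2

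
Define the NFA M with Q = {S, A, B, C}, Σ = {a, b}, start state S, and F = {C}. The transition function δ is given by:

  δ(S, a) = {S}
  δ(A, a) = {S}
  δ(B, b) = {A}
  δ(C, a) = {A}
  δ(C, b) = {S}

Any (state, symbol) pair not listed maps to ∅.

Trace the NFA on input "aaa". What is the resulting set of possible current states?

{S}

Start in {S}.
Read 'a': {S} → {S}.
Read 'a': {S} → {S}.
Read 'a': {S} → {S}.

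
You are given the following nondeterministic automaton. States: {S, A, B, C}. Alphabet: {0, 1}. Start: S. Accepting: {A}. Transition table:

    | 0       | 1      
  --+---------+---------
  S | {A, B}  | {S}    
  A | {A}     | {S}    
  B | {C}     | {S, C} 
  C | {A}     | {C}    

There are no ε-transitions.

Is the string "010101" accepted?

No

Start in {S}.
Read '0': S→{A, B}; now {A, B}.
Read '1': A→{S}, B→{S, C}; now {S, C}.
Read '0': S→{A, B}, C→{A}; now {A, B}.
Read '1': A→{S}, B→{S, C}; now {S, C}.
Read '0': S→{A, B}, C→{A}; now {A, B}.
Read '1': A→{S}, B→{S, C}; now {S, C}.
The final set {S, C} contains no accepting state.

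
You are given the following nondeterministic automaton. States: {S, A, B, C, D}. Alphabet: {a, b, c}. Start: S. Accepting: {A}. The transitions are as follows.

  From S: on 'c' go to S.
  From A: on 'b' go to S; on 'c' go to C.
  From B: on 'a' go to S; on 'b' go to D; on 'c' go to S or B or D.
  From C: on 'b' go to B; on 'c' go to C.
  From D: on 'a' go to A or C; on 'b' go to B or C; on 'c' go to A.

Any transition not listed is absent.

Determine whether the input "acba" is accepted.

Start in {S}.
Read 'a': S→∅; now ∅.
The set is empty and remains empty for the remaining 3 symbols.
The final set ∅ contains no accepting state.

No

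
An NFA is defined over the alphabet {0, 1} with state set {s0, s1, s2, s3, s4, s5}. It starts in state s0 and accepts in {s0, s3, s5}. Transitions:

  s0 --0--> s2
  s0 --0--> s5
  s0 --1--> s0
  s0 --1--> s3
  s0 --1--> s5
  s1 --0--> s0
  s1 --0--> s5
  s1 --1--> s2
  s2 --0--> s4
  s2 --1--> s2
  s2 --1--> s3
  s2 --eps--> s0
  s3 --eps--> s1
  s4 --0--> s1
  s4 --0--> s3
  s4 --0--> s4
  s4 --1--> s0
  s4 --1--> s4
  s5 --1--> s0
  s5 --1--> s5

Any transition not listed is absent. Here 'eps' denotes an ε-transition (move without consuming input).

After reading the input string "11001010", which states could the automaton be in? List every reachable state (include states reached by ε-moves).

Start in {s0}.
Read '1': {s0} → {s0, s1, s3, s5}.
Read '1': {s0, s1, s3, s5} → {s0, s1, s2, s3, s5}.
Read '0': {s0, s1, s2, s3, s5} → {s0, s2, s4, s5}.
Read '0': {s0, s2, s4, s5} → {s0, s1, s2, s3, s4, s5}.
Read '1': {s0, s1, s2, s3, s4, s5} → {s0, s1, s2, s3, s4, s5}.
Read '0': {s0, s1, s2, s3, s4, s5} → {s0, s1, s2, s3, s4, s5}.
Read '1': {s0, s1, s2, s3, s4, s5} → {s0, s1, s2, s3, s4, s5}.
Read '0': {s0, s1, s2, s3, s4, s5} → {s0, s1, s2, s3, s4, s5}.

{s0, s1, s2, s3, s4, s5}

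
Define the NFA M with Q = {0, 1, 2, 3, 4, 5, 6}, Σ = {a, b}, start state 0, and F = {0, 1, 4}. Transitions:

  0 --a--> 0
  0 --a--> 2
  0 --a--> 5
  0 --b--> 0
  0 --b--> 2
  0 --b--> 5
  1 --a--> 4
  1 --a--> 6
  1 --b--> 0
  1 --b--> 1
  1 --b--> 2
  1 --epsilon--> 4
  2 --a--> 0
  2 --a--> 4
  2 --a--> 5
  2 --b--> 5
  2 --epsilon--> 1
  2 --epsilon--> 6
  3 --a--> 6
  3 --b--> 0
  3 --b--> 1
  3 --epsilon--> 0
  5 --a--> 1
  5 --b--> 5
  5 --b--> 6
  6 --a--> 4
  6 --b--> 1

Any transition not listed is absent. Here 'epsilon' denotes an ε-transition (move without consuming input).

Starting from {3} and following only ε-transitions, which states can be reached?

{0, 3}

Begin with {3}.
ε-move 3 → 0; add 0.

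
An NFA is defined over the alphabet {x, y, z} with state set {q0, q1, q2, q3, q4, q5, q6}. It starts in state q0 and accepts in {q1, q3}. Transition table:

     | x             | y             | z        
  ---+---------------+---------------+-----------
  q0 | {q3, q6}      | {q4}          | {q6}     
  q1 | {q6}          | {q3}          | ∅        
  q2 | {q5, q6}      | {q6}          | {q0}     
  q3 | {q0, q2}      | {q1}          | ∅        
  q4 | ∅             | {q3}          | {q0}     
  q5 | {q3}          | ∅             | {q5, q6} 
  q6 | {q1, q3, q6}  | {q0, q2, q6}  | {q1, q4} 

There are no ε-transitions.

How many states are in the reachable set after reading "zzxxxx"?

6

Start in {q0}.
Read 'z': {q0} → {q6}.
Read 'z': {q6} → {q1, q4}.
Read 'x': {q1, q4} → {q6}.
Read 'x': {q6} → {q1, q3, q6}.
Read 'x': {q1, q3, q6} → {q0, q1, q2, q3, q6}.
Read 'x': {q0, q1, q2, q3, q6} → {q0, q1, q2, q3, q5, q6}.
That set has 6 states.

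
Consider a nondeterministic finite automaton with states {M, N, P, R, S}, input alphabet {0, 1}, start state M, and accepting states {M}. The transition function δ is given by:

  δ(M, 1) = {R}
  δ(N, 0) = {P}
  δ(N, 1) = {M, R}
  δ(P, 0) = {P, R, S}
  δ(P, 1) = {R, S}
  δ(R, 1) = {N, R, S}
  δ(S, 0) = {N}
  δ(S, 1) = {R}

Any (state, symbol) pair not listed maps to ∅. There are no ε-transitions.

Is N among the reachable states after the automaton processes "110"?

Yes

Start in {M}.
Read '1': M→{R}; now {R}.
Read '1': R→{N, R, S}; now {N, R, S}.
Read '0': N→{P}, R→∅, S→{N}; now {N, P}.
State N is in {N, P}.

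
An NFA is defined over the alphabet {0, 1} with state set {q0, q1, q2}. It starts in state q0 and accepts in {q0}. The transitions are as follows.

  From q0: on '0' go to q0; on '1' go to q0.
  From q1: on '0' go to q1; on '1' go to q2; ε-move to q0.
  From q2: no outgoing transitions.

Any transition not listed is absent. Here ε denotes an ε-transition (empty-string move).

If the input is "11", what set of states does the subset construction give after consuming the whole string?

{q0}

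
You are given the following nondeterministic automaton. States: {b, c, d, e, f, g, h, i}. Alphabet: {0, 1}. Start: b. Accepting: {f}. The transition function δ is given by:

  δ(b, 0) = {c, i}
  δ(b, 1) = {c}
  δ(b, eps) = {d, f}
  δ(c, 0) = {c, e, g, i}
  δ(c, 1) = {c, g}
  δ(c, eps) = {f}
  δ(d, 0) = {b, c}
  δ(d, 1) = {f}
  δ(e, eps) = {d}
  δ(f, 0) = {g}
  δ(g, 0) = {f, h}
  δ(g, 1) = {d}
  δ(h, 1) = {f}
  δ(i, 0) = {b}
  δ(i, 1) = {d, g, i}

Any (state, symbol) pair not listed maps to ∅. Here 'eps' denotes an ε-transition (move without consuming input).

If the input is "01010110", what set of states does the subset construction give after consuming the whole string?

{b, c, d, e, f, g, h, i}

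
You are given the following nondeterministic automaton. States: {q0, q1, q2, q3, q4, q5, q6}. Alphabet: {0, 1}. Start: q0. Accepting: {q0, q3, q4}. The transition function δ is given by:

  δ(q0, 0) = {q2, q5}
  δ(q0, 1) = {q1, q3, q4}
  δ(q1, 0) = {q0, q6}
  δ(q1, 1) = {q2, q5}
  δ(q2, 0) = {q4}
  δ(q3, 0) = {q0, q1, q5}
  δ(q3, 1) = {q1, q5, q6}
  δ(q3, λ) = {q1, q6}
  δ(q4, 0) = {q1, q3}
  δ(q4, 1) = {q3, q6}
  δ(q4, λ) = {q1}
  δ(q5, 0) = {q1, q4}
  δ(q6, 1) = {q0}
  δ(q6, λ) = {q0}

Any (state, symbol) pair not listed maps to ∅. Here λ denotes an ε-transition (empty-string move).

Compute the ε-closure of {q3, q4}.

Begin with {q3, q4}.
ε-move q4 → q1; add q1.
ε-move q3 → q6; add q6.
ε-move q6 → q0; add q0.

{q0, q1, q3, q4, q6}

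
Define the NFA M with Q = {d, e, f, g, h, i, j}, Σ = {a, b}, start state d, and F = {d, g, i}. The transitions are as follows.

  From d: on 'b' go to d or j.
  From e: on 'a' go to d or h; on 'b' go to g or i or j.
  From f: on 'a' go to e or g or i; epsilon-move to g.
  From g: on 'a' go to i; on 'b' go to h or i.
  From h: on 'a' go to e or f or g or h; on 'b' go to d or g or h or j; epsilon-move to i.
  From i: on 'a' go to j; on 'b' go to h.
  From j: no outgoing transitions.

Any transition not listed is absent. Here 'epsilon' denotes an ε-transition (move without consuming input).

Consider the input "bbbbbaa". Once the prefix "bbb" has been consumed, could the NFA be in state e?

No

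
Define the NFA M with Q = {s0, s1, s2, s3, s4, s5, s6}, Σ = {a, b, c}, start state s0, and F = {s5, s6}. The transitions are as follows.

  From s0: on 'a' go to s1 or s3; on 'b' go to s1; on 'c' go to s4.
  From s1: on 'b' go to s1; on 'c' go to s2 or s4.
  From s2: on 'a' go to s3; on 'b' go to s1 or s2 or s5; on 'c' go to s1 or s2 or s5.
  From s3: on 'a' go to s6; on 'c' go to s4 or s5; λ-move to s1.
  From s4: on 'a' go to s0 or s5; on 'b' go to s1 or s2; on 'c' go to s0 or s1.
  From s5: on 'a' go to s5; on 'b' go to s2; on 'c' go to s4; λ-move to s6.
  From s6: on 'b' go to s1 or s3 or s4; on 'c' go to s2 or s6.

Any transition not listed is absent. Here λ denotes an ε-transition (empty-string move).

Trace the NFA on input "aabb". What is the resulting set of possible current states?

{s1, s2}

Start in {s0}.
Read 'a': {s0} → {s1, s3}.
Read 'a': {s1, s3} → {s6}.
Read 'b': {s6} → {s1, s3, s4}.
Read 'b': {s1, s3, s4} → {s1, s2}.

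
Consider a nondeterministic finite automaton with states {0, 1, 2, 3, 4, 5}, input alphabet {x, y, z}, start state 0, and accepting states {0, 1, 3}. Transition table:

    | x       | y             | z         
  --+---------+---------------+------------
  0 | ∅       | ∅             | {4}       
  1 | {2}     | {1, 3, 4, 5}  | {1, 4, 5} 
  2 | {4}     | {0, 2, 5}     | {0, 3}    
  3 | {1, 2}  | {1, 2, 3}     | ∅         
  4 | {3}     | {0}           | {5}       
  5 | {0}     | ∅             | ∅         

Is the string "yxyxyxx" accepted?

Start in {0}.
Read 'y': 0→∅; now ∅.
The set is empty and remains empty for the remaining 6 symbols.
The final set ∅ contains no accepting state.

No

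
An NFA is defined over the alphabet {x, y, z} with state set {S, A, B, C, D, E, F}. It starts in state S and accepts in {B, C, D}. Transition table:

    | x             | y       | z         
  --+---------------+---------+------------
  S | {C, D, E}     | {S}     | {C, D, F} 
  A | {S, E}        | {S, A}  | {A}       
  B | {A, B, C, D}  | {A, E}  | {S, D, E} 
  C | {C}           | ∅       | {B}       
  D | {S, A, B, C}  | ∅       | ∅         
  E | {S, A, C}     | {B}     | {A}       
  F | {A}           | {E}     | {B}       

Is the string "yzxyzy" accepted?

No

Start in {S}.
Read 'y': {S} → {S}.
Read 'z': {S} → {C, D, F}.
Read 'x': {C, D, F} → {S, A, B, C}.
Read 'y': {S, A, B, C} → {S, A, E}.
Read 'z': {S, A, E} → {A, C, D, F}.
Read 'y': {A, C, D, F} → {S, A, E}.
The final set {S, A, E} contains no accepting state.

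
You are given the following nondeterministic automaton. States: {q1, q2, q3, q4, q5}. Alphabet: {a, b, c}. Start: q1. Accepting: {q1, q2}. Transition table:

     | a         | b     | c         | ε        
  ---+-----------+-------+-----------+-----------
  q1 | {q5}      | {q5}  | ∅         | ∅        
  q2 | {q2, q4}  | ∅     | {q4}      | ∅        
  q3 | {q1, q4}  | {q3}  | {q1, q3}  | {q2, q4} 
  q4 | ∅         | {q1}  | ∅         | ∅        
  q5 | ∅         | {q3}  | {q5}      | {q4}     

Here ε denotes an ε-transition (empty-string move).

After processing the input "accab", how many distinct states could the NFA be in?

Start in {q1}.
Read 'a': q1→{q5}; union {q5}; ε-closure = {q4, q5}.
Read 'c': q4→∅, q5→{q5}; union {q5}; ε-closure = {q4, q5}.
Read 'c': q4→∅, q5→{q5}; union {q5}; ε-closure = {q4, q5}.
Read 'a': q4→∅, q5→∅; now ∅.
The set is empty and remains empty for the remaining 1 symbol.
That set has 0 states.

0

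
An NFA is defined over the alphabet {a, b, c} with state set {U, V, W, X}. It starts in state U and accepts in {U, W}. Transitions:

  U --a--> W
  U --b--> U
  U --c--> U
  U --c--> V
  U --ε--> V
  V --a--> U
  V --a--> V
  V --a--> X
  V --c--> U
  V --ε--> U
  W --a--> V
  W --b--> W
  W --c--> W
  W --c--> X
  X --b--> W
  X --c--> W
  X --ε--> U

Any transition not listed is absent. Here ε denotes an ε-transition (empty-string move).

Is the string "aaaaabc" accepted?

Yes

Start: ε-closure({U}) = {U, V}.
Read 'a': U→{W}, V→{U, V, X}; now {U, V, W, X}.
Read 'a': U→{W}, V→{U, V, X}, W→{V}, X→∅; now {U, V, W, X}.
Read 'a': U→{W}, V→{U, V, X}, W→{V}, X→∅; now {U, V, W, X}.
Read 'a': U→{W}, V→{U, V, X}, W→{V}, X→∅; now {U, V, W, X}.
Read 'a': U→{W}, V→{U, V, X}, W→{V}, X→∅; now {U, V, W, X}.
Read 'b': U→{U}, V→∅, W→{W}, X→{W}; union {U, W}; ε-closure = {U, V, W}.
Read 'c': U→{U, V}, V→{U}, W→{W, X}; now {U, V, W, X}.
The final set {U, V, W, X} contains the accepting states U, W.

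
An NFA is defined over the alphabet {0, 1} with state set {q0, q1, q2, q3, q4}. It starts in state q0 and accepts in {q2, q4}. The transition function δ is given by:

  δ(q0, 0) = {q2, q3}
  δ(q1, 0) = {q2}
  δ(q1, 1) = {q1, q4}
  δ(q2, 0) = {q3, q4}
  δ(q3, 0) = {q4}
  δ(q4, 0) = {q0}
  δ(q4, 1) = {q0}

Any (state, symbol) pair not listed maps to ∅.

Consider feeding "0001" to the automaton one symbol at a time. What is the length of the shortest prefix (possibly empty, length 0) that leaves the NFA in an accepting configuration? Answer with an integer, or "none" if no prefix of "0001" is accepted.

1

Start in {q0}.
Read '0': {q0} → {q2, q3}.
None of the earlier sets intersect F, but {q2, q3} does.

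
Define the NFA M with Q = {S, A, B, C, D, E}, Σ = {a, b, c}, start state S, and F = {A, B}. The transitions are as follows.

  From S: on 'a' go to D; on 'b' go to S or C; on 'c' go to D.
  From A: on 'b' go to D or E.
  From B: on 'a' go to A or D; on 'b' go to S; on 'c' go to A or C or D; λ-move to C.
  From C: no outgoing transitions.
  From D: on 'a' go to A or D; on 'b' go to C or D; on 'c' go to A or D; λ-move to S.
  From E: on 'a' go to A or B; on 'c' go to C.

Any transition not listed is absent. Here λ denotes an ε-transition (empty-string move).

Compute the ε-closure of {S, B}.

Begin with {S, B}.
ε-move B → C; add C.

{S, B, C}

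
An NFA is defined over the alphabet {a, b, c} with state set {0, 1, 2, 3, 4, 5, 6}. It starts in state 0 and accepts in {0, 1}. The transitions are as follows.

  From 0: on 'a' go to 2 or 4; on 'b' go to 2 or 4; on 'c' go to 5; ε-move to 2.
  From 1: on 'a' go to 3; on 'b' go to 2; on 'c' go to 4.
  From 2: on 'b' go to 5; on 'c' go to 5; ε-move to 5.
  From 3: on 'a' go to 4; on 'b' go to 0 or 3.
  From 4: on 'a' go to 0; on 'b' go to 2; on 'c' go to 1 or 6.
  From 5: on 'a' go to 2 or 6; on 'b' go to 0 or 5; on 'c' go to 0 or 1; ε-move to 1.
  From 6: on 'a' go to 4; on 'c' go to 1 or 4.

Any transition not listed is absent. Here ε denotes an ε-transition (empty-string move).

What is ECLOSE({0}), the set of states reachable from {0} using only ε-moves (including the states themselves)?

Begin with {0}.
ε-move 0 → 2; add 2.
ε-move 2 → 5; add 5.
ε-move 5 → 1; add 1.

{0, 1, 2, 5}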